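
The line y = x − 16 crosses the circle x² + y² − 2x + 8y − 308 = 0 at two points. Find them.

From the line, y = x − 16. Substituting:
2x² − 26x − 180 = 0  ⟹  x² − 13x − 90 = 0
x = 18 or x = −5, giving (18, 2) and (−5, −21).

(−5, −21) and (18, 2)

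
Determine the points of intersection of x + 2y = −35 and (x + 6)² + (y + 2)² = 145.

From the line, y = (−35 − x)/2. Substituting:
5x² + 110x + 525 = 0  ⟹  x² + 22x + 105 = 0
x = −7 or x = −15, giving (−7, −14) and (−15, −10).

(−15, −10) and (−7, −14)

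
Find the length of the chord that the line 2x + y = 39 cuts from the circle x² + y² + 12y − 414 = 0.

Centre (0, −6), r² = 450. Perpendicular distance d from centre to line = |−45| / √5 = 45/√5.
Chord = 2√(r² − d²) = 2·√(45) = 6√5.

6√5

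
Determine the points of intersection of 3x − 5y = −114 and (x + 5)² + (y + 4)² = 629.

Express y = (114 + 3x)/5 and substitute into the circle:
34x² + 1054x + 2856 = 0  ⟹  x² + 31x + 84 = 0
x = −3 or x = −28, giving (−3, 21) and (−28, 6).

(−28, 6) and (−3, 21)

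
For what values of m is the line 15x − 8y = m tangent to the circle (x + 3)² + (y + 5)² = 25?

Tangency holds when the distance from the centre (−3, −5) to the line equals the radius 5:
|15·(−3) − 8·(−5) − m| / √289 = 5
|m − (−5)| = 5·17, so m = 80 or m = −90.

m = −90 or m = 80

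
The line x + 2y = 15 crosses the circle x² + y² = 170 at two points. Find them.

Express y = (15 − x)/2 and substitute into the circle:
5x² − 30x − 455 = 0  ⟹  x² − 6x − 91 = 0
x = 13 or x = −7, giving (13, 1) and (−7, 11).

(−7, 11) and (13, 1)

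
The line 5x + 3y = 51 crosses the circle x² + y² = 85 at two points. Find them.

From the line, y = (51 − 5x)/3. Substituting:
34x² − 510x + 1836 = 0  ⟹  x² − 15x + 54 = 0
x = 9 or x = 6, giving (9, 2) and (6, 7).

(6, 7) and (9, 2)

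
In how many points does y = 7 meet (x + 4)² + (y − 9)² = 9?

Substituting the line into the circle gives x² + 8x + 11 = 0.
Δ = 64 − 44 = 20.
Two real roots: the line is a secant.

2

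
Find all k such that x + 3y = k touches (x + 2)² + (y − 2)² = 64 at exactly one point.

k = 4 ± 8√10

For a tangent, require d(centre, line) = r = 8.
|1·(−2) + 3·2 − k| / √10 = 8
|k − (4)| = 8√10.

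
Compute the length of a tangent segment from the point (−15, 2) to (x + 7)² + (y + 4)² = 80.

2√5

The centre is (−7, −4) and r = 4√5. The square of the distance from P to the centre is 64 + 36 = 100.
Power of the point: PT² = |PO|² − r² = 20, so PT = 2√5.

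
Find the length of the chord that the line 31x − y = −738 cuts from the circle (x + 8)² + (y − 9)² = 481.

Substitute y = 31x + 738:
962x² + 45214x + 531024 = 0  ⟹  x² + 47x + 552 = 0
x = −23 or x = −24, giving (−23, 25) and (−24, −6).
|(−23, 25) − (−24, −6)| = √((1)² + (31)²) = √962.

√962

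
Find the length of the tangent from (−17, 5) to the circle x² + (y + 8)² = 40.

The centre is (0, −8) and r = 2√10. The square of the distance from P to the centre is 289 + 169 = 458.
The tangent meets the radius at right angles, so tangent² = |PO|² − r² = 458 − 40 = 418.

√418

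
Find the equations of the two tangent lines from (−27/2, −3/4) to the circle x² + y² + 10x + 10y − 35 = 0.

9x − 2y = −120 and 7x − 6y = −90

Write the tangent as mx − y + (−3/4 − m·(−27/2)) = 0 and set its distance from the centre to √85:
[m·(17/2) − (−17/4)]² = 85(m² + 1)
12m² − 68m + 63 = 0, so m = 9/2 or m = 7/6.
Through (−27/2, −3/4) these give 9x − 2y = −120 and 7x − 6y = −90.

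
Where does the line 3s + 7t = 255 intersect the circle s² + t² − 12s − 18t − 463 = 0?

Substitute t = (255 − 3s)/7:
58s² − 1740s + 10208 = 0  ⟹  s² − 30s + 176 = 0
s = 22 or s = 8, giving (22, 27) and (8, 33).

(8, 33) and (22, 27)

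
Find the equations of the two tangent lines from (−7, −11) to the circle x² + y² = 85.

2x − 9y = 85 and 9x + 2y = −85

A line y − (−11) = m(x − (−7)) is tangent when its distance from (0, 0) is √85:
[m·(7) − (11)]² = 85(m² + 1)
18m² + 77m − 18 = 0, so m = 2/9 or m = −9/2.
With m = 2/9: 2x − 9y = 85. With m = −9/2: 9x + 2y = −85.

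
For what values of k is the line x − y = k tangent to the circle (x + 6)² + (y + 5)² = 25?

k = −1 ± 5√2

For a tangent, require d(centre, line) = r = 5.
|1·(−6) − 1·(−5) − k| / √2 = 5
|k − (−1)| = 5√2.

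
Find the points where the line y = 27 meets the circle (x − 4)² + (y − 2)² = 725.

Express y = 27 and substitute into the circle:
x² − 8x − 84 = 0
x = 14 or x = −6, giving (14, 27) and (−6, 27).

(−6, 27) and (14, 27)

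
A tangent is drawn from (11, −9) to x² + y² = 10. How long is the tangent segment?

8√3

The centre is (0, 0) and r = √10. The square of the distance from P to the centre is 121 + 81 = 202.
Power of the point: PT² = |PO|² − r² = 192, so PT = 8√3.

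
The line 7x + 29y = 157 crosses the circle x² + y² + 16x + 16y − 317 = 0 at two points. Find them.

Substitute y = (157 − 7x)/29:
890x² + 8010x − 169100 = 0  ⟹  x² + 9x − 190 = 0
x = 10 or x = −19, giving (10, 3) and (−19, 10).

(−19, 10) and (10, 3)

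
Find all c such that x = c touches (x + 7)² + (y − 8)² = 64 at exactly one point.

c = −15 or c = 1

For a tangent, require d(centre, line) = r = 8.
|1·(−7) + 0·8 − c| / √1 = 8
|c − (−7)| = 8, so c = 1 or c = −15.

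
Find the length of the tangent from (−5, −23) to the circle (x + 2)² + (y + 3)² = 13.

6√11

The centre is (−2, −3) and r = √13. The square of the distance from P to the centre is 9 + 400 = 409.
The tangent meets the radius at right angles, so tangent² = |PO|² − r² = 409 − 13 = 396.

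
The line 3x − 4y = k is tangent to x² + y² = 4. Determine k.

k = −10 or k = 10

The line touches the circle iff its distance from (0, 0) is 2:
|3·0 − 4·0 − k| / √25 = 2
|k| = 2·5, so k = 10 or k = −10.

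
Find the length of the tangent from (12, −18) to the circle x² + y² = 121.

The centre is (0, 0) and r = 11. The square of the distance from P to the centre is 144 + 324 = 468.
By the tangent–radius right angle, tangent length = √(|PO|² − r²) = √347.

√347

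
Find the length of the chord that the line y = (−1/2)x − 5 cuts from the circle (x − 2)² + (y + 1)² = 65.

Substitute y = (−10 − x)/2:
5x² − 180 = 0  ⟹  x² − 36 = 0
x = 6 or x = −6, giving (6, −8) and (−6, −2).
|(6, −8) − (−6, −2)| = √((12)² + (−6)²) = 6√5.

6√5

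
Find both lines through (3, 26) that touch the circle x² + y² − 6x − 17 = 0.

5x − y = −11 and 5x + y = 41

A line y − (26) = m(x − (3)) is tangent when its distance from (3, 0) is √26:
[m·(0) − (−26)]² = 26(m² + 1)
m² − 25 = 0, so m = 5 or m = −5.
With m = 5: 5x − y = −11. With m = −5: 5x + y = 41.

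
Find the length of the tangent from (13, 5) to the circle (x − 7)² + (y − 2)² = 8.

The centre is (7, 2) and r = 2√2. The square of the distance from P to the centre is 36 + 9 = 45.
The tangent meets the radius at right angles, so tangent² = |PO|² − r² = 45 − 8 = 37.

√37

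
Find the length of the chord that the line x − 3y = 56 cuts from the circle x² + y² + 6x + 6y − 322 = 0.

6√10

The distance from (−3, −3) to the line is 50/√10, and r² = 340.
Half the chord is √(r² − d²) = √(90), so the full chord is 6√10.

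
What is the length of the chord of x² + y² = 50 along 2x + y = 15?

2√5

Express y = −2x + 15 and substitute into the circle:
5x² − 60x + 175 = 0  ⟹  x² − 12x + 35 = 0
x = 7 or x = 5, giving (7, 1) and (5, 5).
Chord length = distance between (7, 1) and (5, 5) = √20 = 2√5.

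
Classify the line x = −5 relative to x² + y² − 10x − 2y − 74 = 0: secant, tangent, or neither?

tangent

Centre (5, 1), r² = 100. Distance² from centre to line = (10)² = 100.
Since d² = r², the line is tangent.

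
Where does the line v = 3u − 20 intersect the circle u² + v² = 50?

Express v = 3u − 20 and substitute into the circle:
10u² − 120u + 350 = 0  ⟹  u² − 12u + 35 = 0
u = 7 or u = 5, giving (7, 1) and (5, −5).

(5, −5) and (7, 1)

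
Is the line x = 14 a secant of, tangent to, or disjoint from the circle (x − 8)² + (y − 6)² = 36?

tangent

d² = (1·8 + 0·6 − (14))² = 36; r² = 36.
Since d² = r², the line is tangent.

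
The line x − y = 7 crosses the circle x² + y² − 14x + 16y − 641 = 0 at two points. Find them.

(−16, −23) and (22, 15)

Express y = x − 7 and substitute into the circle:
2x² − 12x − 704 = 0  ⟹  x² − 6x − 352 = 0
x = 22 or x = −16, giving (22, 15) and (−16, −23).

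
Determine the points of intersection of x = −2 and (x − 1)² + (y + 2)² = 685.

The line gives x = −2. Substituting into the circle:
y² + 4y − 672 = 0
y = 24 or y = −28, giving (−2, 24) and (−2, −28).

(−2, −28) and (−2, 24)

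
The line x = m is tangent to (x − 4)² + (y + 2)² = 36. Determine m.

m = −2 or m = 10

Tangency holds when the distance from the centre (4, −2) to the line equals the radius 6:
|1·4 + 0·(−2) − m| / √1 = 6
|m − (4)| = 6, so m = 10 or m = −2.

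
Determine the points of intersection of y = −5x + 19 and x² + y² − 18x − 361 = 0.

(0, 19) and (8, −21)

From the line, y = −5x + 19. Substituting:
26x² − 208x = 0  ⟹  x² − 8x = 0
x = 8 or x = 0, giving (8, −21) and (0, 19).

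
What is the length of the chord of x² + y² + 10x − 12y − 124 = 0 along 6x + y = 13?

Centre (−5, 6), r² = 185. Perpendicular distance d from centre to line = |−37| / √37 = 37/√37.
Half the chord is √(r² − d²) = √(148), so the full chord is 4√37.

4√37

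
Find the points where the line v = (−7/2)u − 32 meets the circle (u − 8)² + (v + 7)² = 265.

Substitute v = (−64 − 7u)/2:
53u² + 636u + 1696 = 0  ⟹  u² + 12u + 32 = 0
u = −4 or u = −8, giving (−4, −18) and (−8, −4).

(−8, −4) and (−4, −18)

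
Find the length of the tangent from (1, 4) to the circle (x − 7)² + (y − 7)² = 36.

3

With centre O = (7, 7), |OP|² = 45 and r² = 36.
By the tangent–radius right angle, tangent length = √(|PO|² − r²) = √9 = 3.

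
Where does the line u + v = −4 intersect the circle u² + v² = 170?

Substitute v = −u − 4:
2u² + 8u − 154 = 0  ⟹  u² + 4u − 77 = 0
u = 7 or u = −11, giving (7, −11) and (−11, 7).

(−11, 7) and (7, −11)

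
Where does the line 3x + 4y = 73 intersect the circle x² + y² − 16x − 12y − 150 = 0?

Substitute y = (73 − 3x)/4:
25x² − 550x − 575 = 0  ⟹  x² − 22x − 23 = 0
x = 23 or x = −1, giving (23, 1) and (−1, 19).

(−1, 19) and (23, 1)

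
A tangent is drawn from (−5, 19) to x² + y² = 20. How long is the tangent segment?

√366

The centre is (0, 0) and r = 2√5. The square of the distance from P to the centre is 25 + 361 = 386.
By the tangent–radius right angle, tangent length = √(|PO|² − r²) = √366.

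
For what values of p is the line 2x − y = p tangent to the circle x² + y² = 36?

p = ±6√5

For a tangent, require d(centre, line) = r = 6.
|2·0 − 1·0 − p| / √5 = 6
|p| = 6√5.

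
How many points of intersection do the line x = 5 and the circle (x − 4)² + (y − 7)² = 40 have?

2

Substituting the line into the circle gives y² − 14y + 10 = 0.
Discriminant = (−14)² − 4·1·(10) = 156 > 0.
Two real roots: the line is a secant.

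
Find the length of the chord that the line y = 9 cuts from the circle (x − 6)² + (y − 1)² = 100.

Substitute y = 9:
x² − 12x = 0
x = 12 or x = 0, giving (12, 9) and (0, 9).
Chord length = distance between (12, 9) and (0, 9) = √144 = 12.

12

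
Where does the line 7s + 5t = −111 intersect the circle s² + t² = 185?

(−13, −4) and (−8, −11)

Express t = (−111 − 7s)/5 and substitute into the circle:
74s² + 1554s + 7696 = 0  ⟹  s² + 21s + 104 = 0
s = −8 or s = −13, giving (−8, −11) and (−13, −4).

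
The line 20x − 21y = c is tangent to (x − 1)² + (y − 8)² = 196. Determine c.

c = −554 or c = 258

Tangency holds when the distance from the centre (1, 8) to the line equals the radius 14:
|20·1 − 21·8 − c| / √841 = 14
|c − (−148)| = 14·29, so c = 258 or c = −554.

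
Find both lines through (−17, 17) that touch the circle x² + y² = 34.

A line y − (17) = m(x − (−17)) is tangent when its distance from (0, 0) is √34:
[m·(17) − (−17)]² = 34(m² + 1)
15m² + 34m + 15 = 0, so m = −3/5 or m = −5/3.
With m = −3/5: 3x + 5y = 34. With m = −5/3: 5x + 3y = −34.

3x + 5y = 34 and 5x + 3y = −34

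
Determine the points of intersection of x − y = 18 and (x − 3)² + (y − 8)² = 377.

(7, −11) and (22, 4)

Express y = x − 18 and substitute into the circle:
2x² − 58x + 308 = 0  ⟹  x² − 29x + 154 = 0
x = 22 or x = 7, giving (22, 4) and (7, −11).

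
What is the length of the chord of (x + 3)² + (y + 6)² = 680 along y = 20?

Substitute y = 20:
x² + 6x + 5 = 0
x = −1 or x = −5, giving (−1, 20) and (−5, 20).
Chord length = distance between (−1, 20) and (−5, 20) = √16 = 4.

4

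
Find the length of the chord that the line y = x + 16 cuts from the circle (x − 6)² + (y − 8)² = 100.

Centre (6, 8), r² = 100. Perpendicular distance d from centre to line = |14| / √2 = 14/√2.
Half the chord is √(r² − d²) = √(2), so the full chord is 2√2.

2√2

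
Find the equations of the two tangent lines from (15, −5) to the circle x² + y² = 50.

Write the tangent as mx − y + (−5 − m·(15)) = 0 and set its distance from the centre to 5√2:
(−15m − (5))² = 50(m² + 1)
7m² + 6m − 1 = 0, so m = 1/7 or m = −1.
With m = 1/7: x − 7y = 50. With m = −1: x + y = 10.

x − 7y = 50 and x + y = 10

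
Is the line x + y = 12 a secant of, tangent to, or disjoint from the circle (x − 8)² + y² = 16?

secant

Centre (8, 0), r² = 16. Distance² from centre to line = (−4)²/2 = 8.
Since d² < r², the line cuts the circle twice.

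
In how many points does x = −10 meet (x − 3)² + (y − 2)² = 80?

0

d² = (1·3 + 0·2 − (−10))² = 169; r² = 80.
Since d² > r², the line lies outside the circle.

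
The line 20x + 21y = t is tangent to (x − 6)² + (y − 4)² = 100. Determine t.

t = −86 or t = 494

For a tangent, require d(centre, line) = r = 10.
|20·6 + 21·4 − t| / √841 = 10
|t − (204)| = 10·29, so t = 494 or t = −86.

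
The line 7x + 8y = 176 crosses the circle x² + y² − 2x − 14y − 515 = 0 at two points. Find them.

From the line, y = (176 − 7x)/8. Substituting:
113x² − 1808x − 21696 = 0  ⟹  x² − 16x − 192 = 0
x = 24 or x = −8, giving (24, 1) and (−8, 29).

(−8, 29) and (24, 1)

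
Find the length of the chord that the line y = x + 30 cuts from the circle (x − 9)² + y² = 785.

7√2

Substitute y = x + 30:
2x² + 42x + 196 = 0  ⟹  x² + 21x + 98 = 0
x = −7 or x = −14, giving (−7, 23) and (−14, 16).
|(−7, 23) − (−14, 16)| = √((7)² + (7)²) = 7√2.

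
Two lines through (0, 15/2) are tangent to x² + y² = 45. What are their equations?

Let a tangent through (0, 15/2) have slope m. Its distance from (0, 0) must equal 3√5:
(0m − (−15/2))² = 45(m² + 1)
4m² − 1 = 0, so m = −1/2 or m = 1/2.
Through (0, 15/2) these give x + 2y = 15 and x − 2y = −15.

x + 2y = 15 and x − 2y = −15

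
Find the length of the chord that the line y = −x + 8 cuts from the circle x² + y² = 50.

Centre (0, 0), r² = 50. Perpendicular distance d from centre to line = |−8| / √2 = 8/√2.
Chord = 2√(r² − d²) = 2·√(18) = 6√2.

6√2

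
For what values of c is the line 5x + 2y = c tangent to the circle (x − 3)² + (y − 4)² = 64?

c = 23 ± 8√29

For a tangent, require d(centre, line) = r = 8.
|5·3 + 2·4 − c| / √29 = 8
|c − (23)| = 8√29.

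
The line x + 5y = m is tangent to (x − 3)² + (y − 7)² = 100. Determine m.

m = 38 ± 10√26

The line touches the circle iff its distance from (3, 7) is 10:
|1·3 + 5·7 − m| / √26 = 10
|m − (38)| = 10√26.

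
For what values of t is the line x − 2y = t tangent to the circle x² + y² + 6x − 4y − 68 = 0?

t = −7 ± 9√5

Tangency holds when the distance from the centre (−3, 2) to the line equals the radius 9:
|1·(−3) − 2·2 − t| / √5 = 9
|t − (−7)| = 9√5.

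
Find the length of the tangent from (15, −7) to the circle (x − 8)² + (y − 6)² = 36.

√182

Centre (8, 6), r² = 36. |PO|² = (7)² + (−13)² = 218.
Power of the point: PT² = |PO|² − r² = 182, so PT = √182.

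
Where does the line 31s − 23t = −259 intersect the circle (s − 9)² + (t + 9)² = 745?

Substitute t = (259 + 31s)/23:
1490s² + 19370s − 134100 = 0  ⟹  s² + 13s − 90 = 0
s = 5 or s = −18, giving (5, 18) and (−18, −13).

(−18, −13) and (5, 18)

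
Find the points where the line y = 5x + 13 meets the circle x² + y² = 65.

Express y = 5x + 13 and substitute into the circle:
26x² + 130x + 104 = 0  ⟹  x² + 5x + 4 = 0
x = −1 or x = −4, giving (−1, 8) and (−4, −7).

(−4, −7) and (−1, 8)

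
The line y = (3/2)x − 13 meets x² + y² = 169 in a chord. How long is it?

6√13

Centre (0, 0), r² = 169. Perpendicular distance d from centre to line = |−26| / √13 = 26/√13.
Chord = 2√(r² − d²) = 2·√(117) = 6√13.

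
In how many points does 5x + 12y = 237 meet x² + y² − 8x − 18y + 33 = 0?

0

Substituting the line into the circle gives 169x² − 2442x + 9729 = 0.
Δ = 5963364 − 6576804 = −613440.
No real roots: the line does not meet the circle.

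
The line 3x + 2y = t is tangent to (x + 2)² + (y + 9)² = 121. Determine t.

t = −24 ± 11√13

Tangency holds when the distance from the centre (−2, −9) to the line equals the radius 11:
|3·(−2) + 2·(−9) − t| / √13 = 11
|t − (−24)| = 11√13.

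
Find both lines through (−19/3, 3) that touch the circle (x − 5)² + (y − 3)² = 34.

3x + 5y = −4 and 3x − 5y = −34

Let a tangent through (−19/3, 3) have slope m. Its distance from (5, 3) must equal √34:
(34/3m − (0))² = 34(m² + 1)
25m² − 9 = 0, so m = −3/5 or m = 3/5.
With m = −3/5: 3x + 5y = −4. With m = 3/5: 3x − 5y = −34.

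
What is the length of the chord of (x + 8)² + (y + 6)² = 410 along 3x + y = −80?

8√10

Centre (−8, −6), r² = 410. Perpendicular distance d from centre to line = |50| / √10 = 50/√10.
Half the chord is √(r² − d²) = √(160), so the full chord is 8√10.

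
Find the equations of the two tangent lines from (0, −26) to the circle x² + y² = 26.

5x − y = 26 and 5x + y = −26

Write the tangent as mx − y + (−26 − m·(0)) = 0 and set its distance from the centre to √26:
[m·(0) − (26)]² = 26(m² + 1)
m² − 25 = 0, so m = 5 or m = −5.
With m = 5: 5x − y = 26. With m = −5: 5x + y = −26.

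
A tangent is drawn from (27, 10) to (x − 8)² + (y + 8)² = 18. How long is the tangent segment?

The centre is (8, −8) and r = 3√2. The square of the distance from P to the centre is 361 + 324 = 685.
Power of the point: PT² = |PO|² − r² = 667, so PT = √667.

√667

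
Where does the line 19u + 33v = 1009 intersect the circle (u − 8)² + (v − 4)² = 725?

(1, 30) and (34, 11)

From the line, v = (1009 − 19u)/33. Substituting:
1450u² − 50750u + 49300 = 0  ⟹  u² − 35u + 34 = 0
u = 34 or u = 1, giving (34, 11) and (1, 30).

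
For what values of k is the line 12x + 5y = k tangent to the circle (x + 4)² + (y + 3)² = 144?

For a tangent, require d(centre, line) = r = 12.
|12·(−4) + 5·(−3) − k| / √169 = 12
|k − (−63)| = 12·13, so k = 93 or k = −219.

k = −219 or k = 93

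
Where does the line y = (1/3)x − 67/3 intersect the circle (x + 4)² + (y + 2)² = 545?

(−8, −25) and (13, −18)

From the line, y = (−67 + x)/3. Substituting:
10x² − 50x − 1040 = 0  ⟹  x² − 5x − 104 = 0
x = 13 or x = −8, giving (13, −18) and (−8, −25).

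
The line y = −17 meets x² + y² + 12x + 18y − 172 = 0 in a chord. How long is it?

30

The distance from (−6, −9) to the line is 8, and r² = 289.
Half the chord is √(r² − d²) = √(225), so the full chord is 30.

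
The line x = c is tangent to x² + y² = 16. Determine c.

c = −4 or c = 4

The line touches the circle iff its distance from (0, 0) is 4:
|1·0 + 0·0 − c| / √1 = 4
|c| = 4, so c = 4 or c = −4.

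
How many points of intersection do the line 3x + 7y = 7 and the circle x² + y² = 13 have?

2

Substituting the line into the circle gives 58x² − 42x − 588 = 0.
Discriminant = (−42)² − 4·58·(−588) = 138180 > 0.
Two real roots: the line is a secant.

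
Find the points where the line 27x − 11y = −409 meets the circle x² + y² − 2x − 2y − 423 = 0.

From the line, y = (409 + 27x)/11. Substituting:
850x² + 21250x + 107100 = 0  ⟹  x² + 25x + 126 = 0
x = −7 or x = −18, giving (−7, 20) and (−18, −7).

(−18, −7) and (−7, 20)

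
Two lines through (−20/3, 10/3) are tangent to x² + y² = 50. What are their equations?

7x − y = −50 and x − y = −10

Let a tangent through (−20/3, 10/3) have slope m. Its distance from (0, 0) must equal 5√2:
(20/3m − (−10/3))² = 50(m² + 1)
m² − 8m + 7 = 0, so m = 7 or m = 1.
With m = 7: 7x − y = −50. With m = 1: x − y = −10.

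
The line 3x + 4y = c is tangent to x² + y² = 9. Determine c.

Tangency holds when the distance from the centre (0, 0) to the line equals the radius 3:
|3·0 + 4·0 − c| / √25 = 3
|c| = 3·5, so c = 15 or c = −15.

c = −15 or c = 15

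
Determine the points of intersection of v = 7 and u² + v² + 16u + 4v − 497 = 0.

(−30, 7) and (14, 7)

Substitute v = 7:
u² + 16u − 420 = 0
u = 14 or u = −30, giving (14, 7) and (−30, 7).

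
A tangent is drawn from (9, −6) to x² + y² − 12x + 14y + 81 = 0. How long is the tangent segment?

√6

Centre (6, −7), r² = 4. |PO|² = (3)² + (1)² = 10.
By the tangent–radius right angle, tangent length = √(|PO|² − r²) = √6.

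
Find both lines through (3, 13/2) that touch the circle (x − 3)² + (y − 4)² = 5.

Write the tangent as mx − y + (13/2 − m·(3)) = 0 and set its distance from the centre to √5:
(0m − (−5/2))² = 5(m² + 1)
4m² − 1 = 0, so m = −1/2 or m = 1/2.
With m = −1/2: x + 2y = 16. With m = 1/2: x − 2y = −10.

x + 2y = 16 and x − 2y = −10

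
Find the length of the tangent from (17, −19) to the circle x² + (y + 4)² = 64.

With centre O = (0, −4), |OP|² = 514 and r² = 64.
By the tangent–radius right angle, tangent length = √(|PO|² − r²) = √450 = 15√2.

15√2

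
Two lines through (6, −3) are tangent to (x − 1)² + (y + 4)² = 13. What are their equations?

Write the tangent as mx − y + (−3 − m·(6)) = 0 and set its distance from the centre to √13:
(−5m − (−1))² = 13(m² + 1)
6m² − 5m − 6 = 0, so m = −2/3 or m = 3/2.
Through (6, −3) these give 2x + 3y = 3 and 3x − 2y = 24.

2x + 3y = 3 and 3x − 2y = 24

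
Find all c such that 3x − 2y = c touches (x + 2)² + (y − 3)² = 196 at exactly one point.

The line touches the circle iff its distance from (−2, 3) is 14:
|3·(−2) − 2·3 − c| / √13 = 14
|c − (−12)| = 14√13.

c = −12 ± 14√13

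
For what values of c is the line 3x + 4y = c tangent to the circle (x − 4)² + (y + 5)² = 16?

For a tangent, require d(centre, line) = r = 4.
|3·4 + 4·(−5) − c| / √25 = 4
|c − (−8)| = 4·5, so c = 12 or c = −28.

c = −28 or c = 12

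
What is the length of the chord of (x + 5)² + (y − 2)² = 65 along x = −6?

The line gives x = −6. Substituting into the circle:
y² − 4y − 60 = 0
y = 10 or y = −6, giving (−6, 10) and (−6, −6).
|(−6, 10) − (−6, −6)| = √((0)² + (16)²) = 16.

16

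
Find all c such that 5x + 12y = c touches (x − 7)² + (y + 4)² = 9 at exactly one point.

c = −52 or c = 26

Tangency holds when the distance from the centre (7, −4) to the line equals the radius 3:
|5·7 + 12·(−4) − c| / √169 = 3
|c − (−13)| = 3·13, so c = 26 or c = −52.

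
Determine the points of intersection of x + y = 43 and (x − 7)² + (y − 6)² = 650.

(12, 31) and (32, 11)

Express y = −x + 43 and substitute into the circle:
2x² − 88x + 768 = 0  ⟹  x² − 44x + 384 = 0
x = 32 or x = 12, giving (32, 11) and (12, 31).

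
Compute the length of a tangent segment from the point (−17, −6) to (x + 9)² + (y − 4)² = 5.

√159

With centre O = (−9, 4), |OP|² = 164 and r² = 5.
By the tangent–radius right angle, tangent length = √(|PO|² − r²) = √159.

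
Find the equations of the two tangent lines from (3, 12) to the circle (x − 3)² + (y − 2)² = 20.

2x + y = 18 and 2x − y = −6

Write the tangent as mx − y + (12 − m·(3)) = 0 and set its distance from the centre to 2√5:
[m·(0) − (−10)]² = 20(m² + 1)
m² − 4 = 0, so m = −2 or m = 2.
Through (3, 12) these give 2x + y = 18 and 2x − y = −6.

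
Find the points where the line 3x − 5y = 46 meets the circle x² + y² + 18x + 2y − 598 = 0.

(−23, −23) and (17, 1)

Express y = (−46 + 3x)/5 and substitute into the circle:
34x² + 204x − 13294 = 0  ⟹  x² + 6x − 391 = 0
x = 17 or x = −23, giving (17, 1) and (−23, −23).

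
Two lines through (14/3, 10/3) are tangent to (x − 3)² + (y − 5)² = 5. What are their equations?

A line y − (10/3) = m(x − (14/3)) is tangent when its distance from (3, 5) is √5:
(−5/3m − (5/3))² = 5(m² + 1)
2m² − 5m + 2 = 0, so m = 2 or m = 1/2.
With m = 2: 2x − y = 6. With m = 1/2: x − 2y = −2.

2x − y = 6 and x − 2y = −2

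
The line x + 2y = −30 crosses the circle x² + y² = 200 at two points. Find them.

From the line, y = (−30 − x)/2. Substituting:
5x² + 60x + 100 = 0  ⟹  x² + 12x + 20 = 0
x = −2 or x = −10, giving (−2, −14) and (−10, −10).

(−10, −10) and (−2, −14)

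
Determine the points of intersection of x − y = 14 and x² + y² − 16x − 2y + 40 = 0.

Express y = x − 14 and substitute into the circle:
2x² − 46x + 264 = 0  ⟹  x² − 23x + 132 = 0
x = 12 or x = 11, giving (12, −2) and (11, −3).

(11, −3) and (12, −2)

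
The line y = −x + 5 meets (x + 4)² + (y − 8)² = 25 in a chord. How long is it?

Express y = −x + 5 and substitute into the circle:
2x² + 14x = 0  ⟹  x² + 7x = 0
x = 0 or x = −7, giving (0, 5) and (−7, 12).
Chord length = distance between (0, 5) and (−7, 12) = √98 = 7√2.

7√2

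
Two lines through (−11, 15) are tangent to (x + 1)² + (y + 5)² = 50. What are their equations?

7x + y = −62 and x + y = 4

Let a tangent through (−11, 15) have slope m. Its distance from (−1, −5) must equal 5√2:
(10m − (−20))² = 50(m² + 1)
m² + 8m + 7 = 0, so m = −7 or m = −1.
With m = −7: 7x + y = −62. With m = −1: x + y = 4.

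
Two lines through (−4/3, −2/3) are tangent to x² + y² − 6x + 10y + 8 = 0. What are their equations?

Write the tangent as mx − y + (−2/3 − m·(−4/3)) = 0 and set its distance from the centre to √26:
(13/3m − (−13/3))² = 26(m² + 1)
5m² − 26m + 5 = 0, so m = 5 or m = 1/5.
Through (−4/3, −2/3) these give 5x − y = −6 and x − 5y = 2.

5x − y = −6 and x − 5y = 2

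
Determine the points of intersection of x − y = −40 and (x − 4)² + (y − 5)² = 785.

From the line, y = x + 40. Substituting:
2x² + 62x + 456 = 0  ⟹  x² + 31x + 228 = 0
x = −12 or x = −19, giving (−12, 28) and (−19, 21).

(−19, 21) and (−12, 28)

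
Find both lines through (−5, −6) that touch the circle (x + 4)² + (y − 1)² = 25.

3x − 4y = 9 and 4x + 3y = −38

A line y − (−6) = m(x − (−5)) is tangent when its distance from (−4, 1) is 5:
(1m − (7))² = 25(m² + 1)
12m² + 7m − 12 = 0, so m = 3/4 or m = −4/3.
With m = 3/4: 3x − 4y = 9. With m = −4/3: 4x + 3y = −38.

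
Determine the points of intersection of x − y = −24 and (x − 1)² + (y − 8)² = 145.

From the line, y = x + 24. Substituting:
2x² + 30x + 112 = 0  ⟹  x² + 15x + 56 = 0
x = −7 or x = −8, giving (−7, 17) and (−8, 16).

(−8, 16) and (−7, 17)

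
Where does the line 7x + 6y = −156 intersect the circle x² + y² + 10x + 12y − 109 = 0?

(−18, −5) and (−6, −19)

Express y = (−156 − 7x)/6 and substitute into the circle:
85x² + 2040x + 9180 = 0  ⟹  x² + 24x + 108 = 0
x = −6 or x = −18, giving (−6, −19) and (−18, −5).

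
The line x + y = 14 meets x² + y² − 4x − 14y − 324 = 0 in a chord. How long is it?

27√2

Centre (2, 7), r² = 377. Perpendicular distance d from centre to line = |−5| / √2 = 5/√2.
Half the chord is √(r² − d²) = √(729/2), so the full chord is 27√2.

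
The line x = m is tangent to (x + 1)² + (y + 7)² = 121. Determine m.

Tangency holds when the distance from the centre (−1, −7) to the line equals the radius 11:
|1·(−1) + 0·(−7) − m| / √1 = 11
|m − (−1)| = 11, so m = 10 or m = −12.

m = −12 or m = 10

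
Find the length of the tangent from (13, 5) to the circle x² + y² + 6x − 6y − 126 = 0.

Centre (−3, 3), r² = 144. |PO|² = (16)² + (2)² = 260.
Power of the point: PT² = |PO|² − r² = 116, so PT = 2√29.

2√29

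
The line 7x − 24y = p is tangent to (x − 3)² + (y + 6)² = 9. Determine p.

The line touches the circle iff its distance from (3, −6) is 3:
|7·3 − 24·(−6) − p| / √625 = 3
|p − (165)| = 3·25, so p = 240 or p = 90.

p = 90 or p = 240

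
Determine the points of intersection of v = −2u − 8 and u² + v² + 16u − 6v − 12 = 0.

Express v = −2u − 8 and substitute into the circle:
5u² + 60u + 100 = 0  ⟹  u² + 12u + 20 = 0
u = −2 or u = −10, giving (−2, −4) and (−10, 12).

(−10, 12) and (−2, −4)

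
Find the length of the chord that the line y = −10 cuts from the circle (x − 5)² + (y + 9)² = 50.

Substitute y = −10:
x² − 10x − 24 = 0
x = 12 or x = −2, giving (12, −10) and (−2, −10).
|(12, −10) − (−2, −10)| = √((14)² + (0)²) = 14.

14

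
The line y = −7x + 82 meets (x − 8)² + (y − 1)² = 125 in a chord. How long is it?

Centre (8, 1), r² = 125. Perpendicular distance d from centre to line = |−25| / √50 = 25/√50.
Half the chord is √(r² − d²) = √(225/2), so the full chord is 15√2.

15√2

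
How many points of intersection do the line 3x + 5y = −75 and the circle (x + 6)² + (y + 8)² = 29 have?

Substituting the line into the circle gives 34x² + 510x + 1400 = 0.
Discriminant = (510)² − 4·34·(1400) = 69700 > 0.
Two real roots: the line is a secant.

2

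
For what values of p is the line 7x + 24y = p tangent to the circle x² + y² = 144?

p = −300 or p = 300

Tangency holds when the distance from the centre (0, 0) to the line equals the radius 12:
|7·0 + 24·0 − p| / √625 = 12
|p| = 12·25, so p = 300 or p = −300.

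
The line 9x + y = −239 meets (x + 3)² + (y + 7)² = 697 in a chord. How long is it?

3√82

From the line, y = −9x − 239. Substituting:
82x² + 4182x + 53136 = 0  ⟹  x² + 51x + 648 = 0
x = −24 or x = −27, giving (−24, −23) and (−27, 4).
Chord length = distance between (−24, −23) and (−27, 4) = √738 = 3√82.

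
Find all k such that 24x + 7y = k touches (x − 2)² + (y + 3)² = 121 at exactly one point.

k = −248 or k = 302

Tangency holds when the distance from the centre (2, −3) to the line equals the radius 11:
|24·2 + 7·(−3) − k| / √625 = 11
|k − (27)| = 11·25, so k = 302 or k = −248.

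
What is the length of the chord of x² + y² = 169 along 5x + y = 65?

√26

Substitute y = −5x + 65:
26x² − 650x + 4056 = 0  ⟹  x² − 25x + 156 = 0
x = 13 or x = 12, giving (13, 0) and (12, 5).
Chord length = distance between (13, 0) and (12, 5) = √26 = √26.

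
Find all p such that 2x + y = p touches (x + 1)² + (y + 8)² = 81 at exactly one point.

Tangency holds when the distance from the centre (−1, −8) to the line equals the radius 9:
|2·(−1) + 1·(−8) − p| / √5 = 9
|p − (−10)| = 9√5.

p = −10 ± 9√5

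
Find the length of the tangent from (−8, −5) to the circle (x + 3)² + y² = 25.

5

The centre is (−3, 0) and r = 5. The square of the distance from P to the centre is 25 + 25 = 50.
The tangent meets the radius at right angles, so tangent² = |PO|² − r² = 50 − 25 = 25.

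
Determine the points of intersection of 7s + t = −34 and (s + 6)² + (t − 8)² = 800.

From the line, t = −7s − 34. Substituting:
50s² + 600s + 1000 = 0  ⟹  s² + 12s + 20 = 0
s = −2 or s = −10, giving (−2, −20) and (−10, 36).

(−10, 36) and (−2, −20)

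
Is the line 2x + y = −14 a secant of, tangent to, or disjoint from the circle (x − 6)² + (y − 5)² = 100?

disjoint

Substituting the line into the circle gives 5x² + 64x + 297 = 0.
Discriminant = (64)² − 4·5·(297) = −1844 < 0.
No real roots: the line does not meet the circle.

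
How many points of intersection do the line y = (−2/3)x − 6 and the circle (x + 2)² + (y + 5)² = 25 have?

Substituting the line into the circle gives 13x² + 48x − 180 = 0.
Discriminant = (48)² − 4·13·(−180) = 11664 > 0.
Two real roots: the line is a secant.

2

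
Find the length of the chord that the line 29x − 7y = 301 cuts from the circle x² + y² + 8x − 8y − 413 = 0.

√890

Centre (−4, 4), r² = 445. Perpendicular distance d from centre to line = |−445| / √890 = 445/√890.
Half the chord is √(r² − d²) = √(445/2), so the full chord is √890.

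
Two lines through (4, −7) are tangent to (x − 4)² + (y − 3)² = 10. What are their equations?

A line y − (−7) = m(x − (4)) is tangent when its distance from (4, 3) is √10:
(0m − (10))² = 10(m² + 1)
m² − 9 = 0, so m = 3 or m = −3.
Through (4, −7) these give 3x − y = 19 and 3x + y = 5.

3x − y = 19 and 3x + y = 5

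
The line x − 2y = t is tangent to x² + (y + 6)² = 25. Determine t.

For a tangent, require d(centre, line) = r = 5.
|1·0 − 2·(−6) − t| / √5 = 5
|t − (12)| = 5√5.

t = 12 ± 5√5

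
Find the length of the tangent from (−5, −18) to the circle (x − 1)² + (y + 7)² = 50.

√107

The centre is (1, −7) and r = 5√2. The square of the distance from P to the centre is 36 + 121 = 157.
The tangent meets the radius at right angles, so tangent² = |PO|² − r² = 157 − 50 = 107.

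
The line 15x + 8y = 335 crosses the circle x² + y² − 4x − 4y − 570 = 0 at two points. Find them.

(9, 25) and (25, −5)

Substitute y = (335 − 15x)/8:
289x² − 9826x + 65025 = 0  ⟹  x² − 34x + 225 = 0
x = 25 or x = 9, giving (25, −5) and (9, 25).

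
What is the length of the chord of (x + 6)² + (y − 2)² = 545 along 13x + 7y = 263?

Substitute y = (263 − 13x)/7:
218x² − 5886x + 37060 = 0  ⟹  x² − 27x + 170 = 0
x = 17 or x = 10, giving (17, 6) and (10, 19).
|(17, 6) − (10, 19)| = √((7)² + (−13)²) = √218.

√218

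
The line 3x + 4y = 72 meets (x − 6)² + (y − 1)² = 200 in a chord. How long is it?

20

From the line, y = (72 − 3x)/4. Substituting:
25x² − 600x + 2000 = 0  ⟹  x² − 24x + 80 = 0
x = 20 or x = 4, giving (20, 3) and (4, 15).
|(20, 3) − (4, 15)| = √((16)² + (−12)²) = 20.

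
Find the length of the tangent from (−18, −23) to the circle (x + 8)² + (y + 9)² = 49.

√247

The centre is (−8, −9) and r = 7. The square of the distance from P to the centre is 100 + 196 = 296.
The tangent meets the radius at right angles, so tangent² = |PO|² − r² = 296 − 49 = 247.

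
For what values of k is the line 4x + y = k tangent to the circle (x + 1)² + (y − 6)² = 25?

k = 2 ± 5√17

For a tangent, require d(centre, line) = r = 5.
|4·(−1) + 1·6 − k| / √17 = 5
|k − (2)| = 5√17.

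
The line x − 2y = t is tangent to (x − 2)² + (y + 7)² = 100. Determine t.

t = 16 ± 10√5

For a tangent, require d(centre, line) = r = 10.
|1·2 − 2·(−7) − t| / √5 = 10
|t − (16)| = 10√5.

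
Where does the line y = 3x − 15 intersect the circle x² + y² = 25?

Express y = 3x − 15 and substitute into the circle:
10x² − 90x + 200 = 0  ⟹  x² − 9x + 20 = 0
x = 5 or x = 4, giving (5, 0) and (4, −3).

(4, −3) and (5, 0)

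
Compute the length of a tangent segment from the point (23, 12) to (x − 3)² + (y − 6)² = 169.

√267

With centre O = (3, 6), |OP|² = 436 and r² = 169.
The tangent meets the radius at right angles, so tangent² = |PO|² − r² = 436 − 169 = 267.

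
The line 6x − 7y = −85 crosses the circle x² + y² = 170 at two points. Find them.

Express y = (85 + 6x)/7 and substitute into the circle:
85x² + 1020x − 1105 = 0  ⟹  x² + 12x − 13 = 0
x = 1 or x = −13, giving (1, 13) and (−13, 1).

(−13, 1) and (1, 13)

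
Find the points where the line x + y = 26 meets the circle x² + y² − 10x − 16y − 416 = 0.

(−3, 29) and (26, 0)

Express y = −x + 26 and substitute into the circle:
2x² − 46x − 156 = 0  ⟹  x² − 23x − 78 = 0
x = 26 or x = −3, giving (26, 0) and (−3, 29).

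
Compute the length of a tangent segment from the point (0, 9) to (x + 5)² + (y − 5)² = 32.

3

The centre is (−5, 5) and r = 4√2. The square of the distance from P to the centre is 25 + 16 = 41.
Power of the point: PT² = |PO|² − r² = 9, so PT = 3.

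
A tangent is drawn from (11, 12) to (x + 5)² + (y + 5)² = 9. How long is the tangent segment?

2√134

Centre (−5, −5), r² = 9. |PO|² = (16)² + (17)² = 545.
By the tangent–radius right angle, tangent length = √(|PO|² − r²) = √536 = 2√134.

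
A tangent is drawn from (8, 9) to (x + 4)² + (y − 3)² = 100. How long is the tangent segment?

4√5

The centre is (−4, 3) and r = 10. The square of the distance from P to the centre is 144 + 36 = 180.
The tangent meets the radius at right angles, so tangent² = |PO|² − r² = 180 − 100 = 80.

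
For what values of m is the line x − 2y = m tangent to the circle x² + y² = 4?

m = ±2√5

The line touches the circle iff its distance from (0, 0) is 2:
|1·0 − 2·0 − m| / √5 = 2
|m| = 2√5.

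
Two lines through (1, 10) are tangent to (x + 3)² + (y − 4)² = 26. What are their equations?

Let a tangent through (1, 10) have slope m. Its distance from (−3, 4) must equal √26:
[m·(−4) − (−6)]² = 26(m² + 1)
5m² + 24m − 5 = 0, so m = 1/5 or m = −5.
Through (1, 10) these give x − 5y = −49 and 5x + y = 15.

x − 5y = −49 and 5x + y = 15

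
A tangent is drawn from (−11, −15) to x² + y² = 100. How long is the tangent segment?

The centre is (0, 0) and r = 10. The square of the distance from P to the centre is 121 + 225 = 346.
Power of the point: PT² = |PO|² − r² = 246, so PT = √246.

√246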